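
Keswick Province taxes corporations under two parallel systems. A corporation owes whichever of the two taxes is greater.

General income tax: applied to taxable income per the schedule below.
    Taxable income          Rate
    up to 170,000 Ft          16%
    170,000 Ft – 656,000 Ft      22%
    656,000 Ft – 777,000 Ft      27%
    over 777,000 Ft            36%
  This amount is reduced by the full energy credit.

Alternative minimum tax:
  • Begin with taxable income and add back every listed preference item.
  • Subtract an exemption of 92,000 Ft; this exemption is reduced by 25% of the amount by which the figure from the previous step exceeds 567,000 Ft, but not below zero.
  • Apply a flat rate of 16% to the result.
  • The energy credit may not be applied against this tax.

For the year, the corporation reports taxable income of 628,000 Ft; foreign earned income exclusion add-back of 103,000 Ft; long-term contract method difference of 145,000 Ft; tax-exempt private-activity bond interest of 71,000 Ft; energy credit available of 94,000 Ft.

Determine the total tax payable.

General income tax:
  170,000 Ft × 16% = 27,200 Ft
  458,000 Ft × 22% = 100,760 Ft
  → 127,960 Ft
  Less energy credit 94,000 Ft → 33,960 Ft

Alternative minimum tax:
  Adjusted income: 628,000 Ft + 103,000 Ft + 145,000 Ft + 71,000 Ft = 947,000 Ft
  Exemption: 25% × (947,000 Ft − 567,000 Ft) = 95,000 Ft ≥ 92,000 Ft, so the exemption is fully phased out
  Base: 947,000 Ft − 0 Ft = 947,000 Ft
  947,000 Ft × 16% = 151,520 Ft

151,520 Ft > 33,960 Ft, so the alternative minimum tax is the binding amount.

151,520 Ft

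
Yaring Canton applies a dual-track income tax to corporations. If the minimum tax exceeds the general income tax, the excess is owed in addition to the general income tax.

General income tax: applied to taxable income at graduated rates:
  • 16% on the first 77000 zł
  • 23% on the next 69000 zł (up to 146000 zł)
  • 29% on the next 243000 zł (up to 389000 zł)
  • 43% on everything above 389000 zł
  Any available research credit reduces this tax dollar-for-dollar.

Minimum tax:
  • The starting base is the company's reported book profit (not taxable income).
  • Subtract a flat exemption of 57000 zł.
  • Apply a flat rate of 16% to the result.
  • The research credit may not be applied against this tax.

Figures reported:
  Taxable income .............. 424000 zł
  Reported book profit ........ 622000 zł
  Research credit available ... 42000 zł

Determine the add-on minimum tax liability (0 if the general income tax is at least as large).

18690 zł

Minimum tax:
  Base (reported book profit): 622000 zł
  Less exemption 57000 zł → base 565000 zł
  565000 zł × 16% = 90400 zł

General income tax:
  77000 zł × 16% = 12320 zł
  69000 zł × 23% = 15870 zł
  243000 zł × 29% = 70470 zł
  35000 zł × 43% = 15050 zł
  → 113710 zł
  Less research credit 42000 zł → 71710 zł

Excess of minimum tax over general income tax: 90400 zł − 71710 zł = 18690 zł.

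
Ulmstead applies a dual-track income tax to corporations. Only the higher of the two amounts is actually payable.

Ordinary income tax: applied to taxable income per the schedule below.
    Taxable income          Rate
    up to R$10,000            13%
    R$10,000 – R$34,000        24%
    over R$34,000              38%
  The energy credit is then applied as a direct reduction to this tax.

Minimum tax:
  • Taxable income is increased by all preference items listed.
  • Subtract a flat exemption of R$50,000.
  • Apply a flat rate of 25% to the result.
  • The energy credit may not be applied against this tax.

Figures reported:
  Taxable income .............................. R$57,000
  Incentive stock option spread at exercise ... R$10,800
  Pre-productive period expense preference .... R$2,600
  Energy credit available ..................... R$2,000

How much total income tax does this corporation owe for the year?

Minimum tax:
  Adjusted income: R$57,000 + R$10,800 + R$2,600 = R$70,400
  Less exemption R$50,000 → base R$20,400
  R$20,400 × 25% = R$5,100

Ordinary income tax:
  R$10,000 × 13% = R$1,300
  R$24,000 × 24% = R$5,760
  R$23,000 × 38% = R$8,740
  → R$15,800
  Less energy credit R$2,000 → R$13,800

R$13,800 > R$5,100, so the ordinary income tax governs.

R$13,800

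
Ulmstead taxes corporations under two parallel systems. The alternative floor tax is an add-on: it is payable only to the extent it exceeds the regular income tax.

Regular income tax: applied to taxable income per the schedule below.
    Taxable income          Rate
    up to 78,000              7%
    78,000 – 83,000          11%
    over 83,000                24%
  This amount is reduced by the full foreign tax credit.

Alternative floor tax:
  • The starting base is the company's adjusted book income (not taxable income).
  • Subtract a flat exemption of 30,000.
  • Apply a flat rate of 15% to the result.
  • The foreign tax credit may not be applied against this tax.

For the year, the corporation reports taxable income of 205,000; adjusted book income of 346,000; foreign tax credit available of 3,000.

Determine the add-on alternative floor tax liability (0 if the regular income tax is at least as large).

15,110

Alternative floor tax:
  Base (adjusted book income): 346,000
  Less exemption 30,000 → base 316,000
  316,000 × 15% = 47,400

Regular income tax:
  78,000 × 7% = 5,460
  5,000 × 11% = 550
  122,000 × 24% = 29,280
  → 35,290
  Less foreign tax credit 3,000 → 32,290

Excess of alternative floor tax over regular income tax: 47,400 − 32,290 = 15,110.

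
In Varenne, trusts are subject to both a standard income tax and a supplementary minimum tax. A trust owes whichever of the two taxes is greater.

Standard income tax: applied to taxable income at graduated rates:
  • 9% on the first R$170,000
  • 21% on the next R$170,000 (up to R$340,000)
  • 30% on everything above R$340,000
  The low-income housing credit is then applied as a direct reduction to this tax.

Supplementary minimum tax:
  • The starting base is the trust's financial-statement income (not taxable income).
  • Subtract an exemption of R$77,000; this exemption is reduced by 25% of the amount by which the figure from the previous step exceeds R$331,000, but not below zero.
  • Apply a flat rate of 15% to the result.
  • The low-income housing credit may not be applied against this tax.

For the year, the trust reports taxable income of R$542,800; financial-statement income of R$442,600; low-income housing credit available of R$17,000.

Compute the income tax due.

R$94,840

Standard income tax:
  R$170,000 × 9% = R$15,300
  R$170,000 × 21% = R$35,700
  R$202,800 × 30% = R$60,840
  → R$111,840
  Less low-income housing credit R$17,000 → R$94,840

Supplementary minimum tax:
  Base (financial-statement income): R$442,600
  Exemption: R$77,000 − 25% × (R$442,600 − R$331,000) = R$77,000 − R$27,900 = R$49,100
  Base: R$442,600 − R$49,100 = R$393,500
  R$393,500 × 15% = R$59,025

R$94,840 > R$59,025, so the standard income tax governs.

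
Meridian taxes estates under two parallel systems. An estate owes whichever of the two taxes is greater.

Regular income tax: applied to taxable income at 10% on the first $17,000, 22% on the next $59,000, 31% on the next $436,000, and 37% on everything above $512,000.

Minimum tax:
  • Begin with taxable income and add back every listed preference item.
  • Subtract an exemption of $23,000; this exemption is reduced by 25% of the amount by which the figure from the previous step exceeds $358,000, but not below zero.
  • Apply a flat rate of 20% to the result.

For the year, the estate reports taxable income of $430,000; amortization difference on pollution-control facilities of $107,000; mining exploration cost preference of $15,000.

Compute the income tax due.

$124,420

Regular income tax:
  $17,000 × 10% = $1,700
  $59,000 × 22% = $12,980
  $354,000 × 31% = $109,740
  → $124,420

Minimum tax:
  Adjusted income: $430,000 + $107,000 + $15,000 = $552,000
  Exemption: 25% × ($552,000 − $358,000) = $48,500 ≥ $23,000, so the exemption is fully phased out
  Base: $552,000 − $0 = $552,000
  $552,000 × 20% = $110,400

$124,420 > $110,400, so the regular income tax governs.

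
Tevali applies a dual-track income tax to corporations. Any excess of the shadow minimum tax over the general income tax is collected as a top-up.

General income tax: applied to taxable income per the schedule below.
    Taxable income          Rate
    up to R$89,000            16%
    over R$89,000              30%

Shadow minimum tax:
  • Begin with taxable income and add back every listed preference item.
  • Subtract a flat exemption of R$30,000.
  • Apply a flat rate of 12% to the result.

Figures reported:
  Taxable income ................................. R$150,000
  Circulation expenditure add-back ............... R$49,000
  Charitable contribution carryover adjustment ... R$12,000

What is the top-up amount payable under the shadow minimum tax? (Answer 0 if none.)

R$0

General income tax:
  R$89,000 × 16% = R$14,240
  R$61,000 × 30% = R$18,300
  → R$32,540

Shadow minimum tax:
  Adjusted income: R$150,000 + R$49,000 + R$12,000 = R$211,000
  Less exemption R$30,000 → base R$181,000
  R$181,000 × 12% = R$21,720

R$21,720 ≤ R$32,540, so no add-on is due.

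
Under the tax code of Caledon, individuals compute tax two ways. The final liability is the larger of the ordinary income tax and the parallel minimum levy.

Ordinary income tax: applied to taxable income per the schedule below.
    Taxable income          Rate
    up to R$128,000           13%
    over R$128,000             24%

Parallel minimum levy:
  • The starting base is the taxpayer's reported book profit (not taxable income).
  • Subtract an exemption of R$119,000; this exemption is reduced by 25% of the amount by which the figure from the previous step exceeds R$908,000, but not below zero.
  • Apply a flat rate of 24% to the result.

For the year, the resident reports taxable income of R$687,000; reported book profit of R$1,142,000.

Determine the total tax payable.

Parallel minimum levy:
  Base (reported book profit): R$1,142,000
  Exemption: R$119,000 − 25% × (R$1,142,000 − R$908,000) = R$119,000 − R$58,500 = R$60,500
  Base: R$1,142,000 − R$60,500 = R$1,081,500
  R$1,081,500 × 24% = R$259,560

Ordinary income tax:
  R$128,000 × 13% = R$16,640
  R$559,000 × 24% = R$134,160
  → R$150,800

R$259,560 > R$150,800, so the parallel minimum levy is the binding amount.

R$259,560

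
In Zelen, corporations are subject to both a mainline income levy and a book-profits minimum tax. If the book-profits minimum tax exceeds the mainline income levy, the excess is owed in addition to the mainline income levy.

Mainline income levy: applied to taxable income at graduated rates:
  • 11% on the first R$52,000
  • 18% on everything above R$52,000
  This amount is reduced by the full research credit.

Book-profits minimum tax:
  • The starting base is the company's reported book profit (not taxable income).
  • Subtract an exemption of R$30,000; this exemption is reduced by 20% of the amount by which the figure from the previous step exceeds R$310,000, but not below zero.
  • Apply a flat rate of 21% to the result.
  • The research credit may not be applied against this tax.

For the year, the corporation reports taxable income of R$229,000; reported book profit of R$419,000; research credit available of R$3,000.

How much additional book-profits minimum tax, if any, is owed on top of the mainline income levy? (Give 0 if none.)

Mainline income levy:
  R$52,000 × 11% = R$5,720
  R$177,000 × 18% = R$31,860
  → R$37,580
  Less research credit R$3,000 → R$34,580

Book-profits minimum tax:
  Base (reported book profit): R$419,000
  Exemption: R$30,000 − 20% × (R$419,000 − R$310,000) = R$30,000 − R$21,800 = R$8,200
  Base: R$419,000 − R$8,200 = R$410,800
  R$410,800 × 21% = R$86,268

Excess of book-profits minimum tax over mainline income levy: R$86,268 − R$34,580 = R$51,688.

R$51,688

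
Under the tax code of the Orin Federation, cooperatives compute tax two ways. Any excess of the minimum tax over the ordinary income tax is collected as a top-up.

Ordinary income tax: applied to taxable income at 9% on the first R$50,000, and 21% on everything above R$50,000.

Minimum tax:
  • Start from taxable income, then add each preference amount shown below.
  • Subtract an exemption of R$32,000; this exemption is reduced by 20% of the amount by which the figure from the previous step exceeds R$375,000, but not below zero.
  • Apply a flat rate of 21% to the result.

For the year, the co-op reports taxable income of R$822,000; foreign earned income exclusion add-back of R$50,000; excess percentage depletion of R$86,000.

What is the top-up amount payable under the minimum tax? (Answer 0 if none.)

R$34,560

Minimum tax:
  Adjusted income: R$822,000 + R$50,000 + R$86,000 = R$958,000
  Exemption: 20% × (R$958,000 − R$375,000) = R$116,600 ≥ R$32,000, so the exemption is fully phased out
  Base: R$958,000 − R$0 = R$958,000
  R$958,000 × 21% = R$201,180

Ordinary income tax:
  R$50,000 × 9% = R$4,500
  R$772,000 × 21% = R$162,120
  → R$166,620

Excess of minimum tax over ordinary income tax: R$201,180 − R$166,620 = R$34,560.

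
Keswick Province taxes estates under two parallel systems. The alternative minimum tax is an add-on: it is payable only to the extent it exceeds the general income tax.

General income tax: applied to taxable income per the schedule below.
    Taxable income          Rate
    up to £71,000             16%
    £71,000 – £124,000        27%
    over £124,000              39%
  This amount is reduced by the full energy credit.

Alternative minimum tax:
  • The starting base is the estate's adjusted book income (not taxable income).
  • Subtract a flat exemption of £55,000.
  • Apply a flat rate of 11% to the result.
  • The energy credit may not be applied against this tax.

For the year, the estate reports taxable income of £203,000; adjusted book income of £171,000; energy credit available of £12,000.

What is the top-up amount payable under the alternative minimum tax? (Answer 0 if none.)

Alternative minimum tax:
  Base (adjusted book income): £171,000
  Less exemption £55,000 → base £116,000
  £116,000 × 11% = £12,760

General income tax:
  £71,000 × 16% = £11,360
  £53,000 × 27% = £14,310
  £79,000 × 39% = £30,810
  → £56,480
  Less energy credit £12,000 → £44,480

£12,760 ≤ £44,480, so no add-on is due.

£0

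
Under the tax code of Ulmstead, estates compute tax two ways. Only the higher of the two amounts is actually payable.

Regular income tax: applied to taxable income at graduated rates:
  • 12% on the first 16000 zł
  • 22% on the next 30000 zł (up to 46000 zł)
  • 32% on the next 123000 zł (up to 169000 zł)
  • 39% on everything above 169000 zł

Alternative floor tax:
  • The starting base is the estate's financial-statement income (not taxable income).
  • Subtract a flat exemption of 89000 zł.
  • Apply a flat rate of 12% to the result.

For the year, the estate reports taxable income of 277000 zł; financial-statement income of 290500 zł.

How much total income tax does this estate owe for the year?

Alternative floor tax:
  Base (financial-statement income): 290500 zł
  Less exemption 89000 zł → base 201500 zł
  201500 zł × 12% = 24180 zł

Regular income tax:
  16000 zł × 12% = 1920 zł
  30000 zł × 22% = 6600 zł
  123000 zł × 32% = 39360 zł
  108000 zł × 39% = 42120 zł
  → 90000 zł

90000 zł > 24180 zł, so the regular income tax governs.

90000 zł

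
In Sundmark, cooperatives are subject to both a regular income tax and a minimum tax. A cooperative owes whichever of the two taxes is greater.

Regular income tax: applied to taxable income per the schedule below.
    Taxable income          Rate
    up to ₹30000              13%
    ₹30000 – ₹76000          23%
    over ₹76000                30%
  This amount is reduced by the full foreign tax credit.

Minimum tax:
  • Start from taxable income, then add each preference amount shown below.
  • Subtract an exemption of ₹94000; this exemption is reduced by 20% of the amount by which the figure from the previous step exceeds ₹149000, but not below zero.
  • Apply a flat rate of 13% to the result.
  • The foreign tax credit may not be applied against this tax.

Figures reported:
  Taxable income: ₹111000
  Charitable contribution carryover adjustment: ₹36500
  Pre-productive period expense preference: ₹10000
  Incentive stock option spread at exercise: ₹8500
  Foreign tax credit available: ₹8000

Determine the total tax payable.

₹16980

Regular income tax:
  ₹30000 × 13% = ₹3900
  ₹46000 × 23% = ₹10580
  ₹35000 × 30% = ₹10500
  → ₹24980
  Less foreign tax credit ₹8000 → ₹16980

Minimum tax:
  Adjusted income: ₹111000 + ₹36500 + ₹10000 + ₹8500 = ₹166000
  Exemption: ₹94000 − 20% × (₹166000 − ₹149000) = ₹94000 − ₹3400 = ₹90600
  Base: ₹166000 − ₹90600 = ₹75400
  ₹75400 × 13% = ₹9802

₹16980 > ₹9802, so the regular income tax governs.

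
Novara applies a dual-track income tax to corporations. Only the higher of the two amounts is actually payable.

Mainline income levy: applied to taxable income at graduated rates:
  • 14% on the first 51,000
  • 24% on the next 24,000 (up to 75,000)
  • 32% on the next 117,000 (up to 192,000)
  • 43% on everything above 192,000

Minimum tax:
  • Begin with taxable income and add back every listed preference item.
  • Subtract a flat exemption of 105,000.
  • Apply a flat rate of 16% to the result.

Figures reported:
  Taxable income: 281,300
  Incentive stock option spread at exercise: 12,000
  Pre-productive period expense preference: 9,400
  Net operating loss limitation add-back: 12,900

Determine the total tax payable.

88,739

Minimum tax:
  Adjusted income: 281,300 + 12,000 + 9,400 + 12,900 = 315,600
  Less exemption 105,000 → base 210,600
  210,600 × 16% = 33,696

Mainline income levy:
  51,000 × 14% = 7,140
  24,000 × 24% = 5,760
  117,000 × 32% = 37,440
  89,300 × 43% = 38,399
  → 88,739

88,739 > 33,696, so the mainline income levy governs.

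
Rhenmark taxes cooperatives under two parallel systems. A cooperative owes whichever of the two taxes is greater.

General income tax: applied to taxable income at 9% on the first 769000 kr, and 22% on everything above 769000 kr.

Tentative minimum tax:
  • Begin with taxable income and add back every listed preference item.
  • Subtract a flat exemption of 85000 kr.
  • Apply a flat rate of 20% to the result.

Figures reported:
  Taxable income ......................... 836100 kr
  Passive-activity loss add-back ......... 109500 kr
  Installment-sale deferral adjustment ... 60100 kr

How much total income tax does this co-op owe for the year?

184140 kr

General income tax:
  769000 kr × 9% = 69210 kr
  67100 kr × 22% = 14762 kr
  → 83972 kr

Tentative minimum tax:
  Adjusted income: 836100 kr + 109500 kr + 60100 kr = 1005700 kr
  Less exemption 85000 kr → base 920700 kr
  920700 kr × 20% = 184140 kr

184140 kr > 83972 kr, so the tentative minimum tax is the binding amount.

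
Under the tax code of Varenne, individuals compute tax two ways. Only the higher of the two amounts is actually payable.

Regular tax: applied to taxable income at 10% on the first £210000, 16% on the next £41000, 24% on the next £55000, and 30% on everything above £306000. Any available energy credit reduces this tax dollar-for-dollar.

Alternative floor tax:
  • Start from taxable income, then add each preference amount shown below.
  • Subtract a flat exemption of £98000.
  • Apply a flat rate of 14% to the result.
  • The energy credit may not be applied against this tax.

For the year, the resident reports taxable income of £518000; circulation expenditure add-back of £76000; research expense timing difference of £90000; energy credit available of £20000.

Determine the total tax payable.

£84360

Regular tax:
  £210000 × 10% = £21000
  £41000 × 16% = £6560
  £55000 × 24% = £13200
  £212000 × 30% = £63600
  → £104360
  Less energy credit £20000 → £84360

Alternative floor tax:
  Adjusted income: £518000 + £76000 + £90000 = £684000
  Less exemption £98000 → base £586000
  £586000 × 14% = £82040

£84360 > £82040, so the regular tax governs.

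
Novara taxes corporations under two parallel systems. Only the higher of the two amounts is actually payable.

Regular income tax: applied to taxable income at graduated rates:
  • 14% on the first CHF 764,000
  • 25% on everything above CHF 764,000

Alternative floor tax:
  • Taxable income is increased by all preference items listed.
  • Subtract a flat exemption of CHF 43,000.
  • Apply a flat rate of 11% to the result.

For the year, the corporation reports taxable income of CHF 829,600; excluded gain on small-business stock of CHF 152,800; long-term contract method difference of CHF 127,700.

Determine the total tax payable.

Regular income tax:
  CHF 764,000 × 14% = CHF 106,960
  CHF 65,600 × 25% = CHF 16,400
  → CHF 123,360

Alternative floor tax:
  Adjusted income: CHF 829,600 + CHF 152,800 + CHF 127,700 = CHF 1,110,100
  Less exemption CHF 43,000 → base CHF 1,067,100
  CHF 1,067,100 × 11% = CHF 117,381

CHF 123,360 > CHF 117,381, so the regular income tax governs.

CHF 123,360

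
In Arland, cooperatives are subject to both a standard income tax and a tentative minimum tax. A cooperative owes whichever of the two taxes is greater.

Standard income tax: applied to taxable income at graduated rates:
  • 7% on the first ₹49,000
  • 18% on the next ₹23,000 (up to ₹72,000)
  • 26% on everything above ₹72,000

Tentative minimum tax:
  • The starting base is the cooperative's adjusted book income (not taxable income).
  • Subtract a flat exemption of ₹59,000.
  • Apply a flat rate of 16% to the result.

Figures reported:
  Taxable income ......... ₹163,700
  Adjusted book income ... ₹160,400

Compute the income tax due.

Standard income tax:
  ₹49,000 × 7% = ₹3,430
  ₹23,000 × 18% = ₹4,140
  ₹91,700 × 26% = ₹23,842
  → ₹31,412

Tentative minimum tax:
  Base (adjusted book income): ₹160,400
  Less exemption ₹59,000 → base ₹101,400
  ₹101,400 × 16% = ₹16,224

₹31,412 > ₹16,224, so the standard income tax governs.

₹31,412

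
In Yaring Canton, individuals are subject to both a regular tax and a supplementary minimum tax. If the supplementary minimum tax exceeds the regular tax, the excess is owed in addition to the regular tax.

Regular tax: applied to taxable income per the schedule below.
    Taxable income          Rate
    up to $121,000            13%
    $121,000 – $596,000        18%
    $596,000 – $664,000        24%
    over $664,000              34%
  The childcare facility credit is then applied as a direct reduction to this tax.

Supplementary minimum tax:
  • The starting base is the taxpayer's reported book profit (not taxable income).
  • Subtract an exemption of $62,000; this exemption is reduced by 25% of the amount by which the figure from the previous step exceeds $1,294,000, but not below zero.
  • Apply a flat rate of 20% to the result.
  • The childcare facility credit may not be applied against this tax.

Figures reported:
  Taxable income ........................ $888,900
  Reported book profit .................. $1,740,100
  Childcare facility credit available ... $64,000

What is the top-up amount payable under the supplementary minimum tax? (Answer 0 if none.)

$218,004

Supplementary minimum tax:
  Base (reported book profit): $1,740,100
  Exemption: 25% × ($1,740,100 − $1,294,000) = $111,525 ≥ $62,000, so the exemption is fully phased out
  Base: $1,740,100 − $0 = $1,740,100
  $1,740,100 × 20% = $348,020

Regular tax:
  $121,000 × 13% = $15,730
  $475,000 × 18% = $85,500
  $68,000 × 24% = $16,320
  $224,900 × 34% = $76,466
  → $194,016
  Less childcare facility credit $64,000 → $130,016

Excess of supplementary minimum tax over regular tax: $348,020 − $130,016 = $218,004.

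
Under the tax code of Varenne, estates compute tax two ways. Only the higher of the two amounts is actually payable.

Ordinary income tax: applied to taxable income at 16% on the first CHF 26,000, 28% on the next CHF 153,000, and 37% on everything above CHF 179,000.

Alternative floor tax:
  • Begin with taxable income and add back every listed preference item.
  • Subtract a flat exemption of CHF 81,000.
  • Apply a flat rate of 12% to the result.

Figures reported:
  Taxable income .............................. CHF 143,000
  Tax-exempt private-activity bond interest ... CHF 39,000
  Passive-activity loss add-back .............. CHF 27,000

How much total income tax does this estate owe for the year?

CHF 36,920

Ordinary income tax:
  CHF 26,000 × 16% = CHF 4,160
  CHF 117,000 × 28% = CHF 32,760
  → CHF 36,920

Alternative floor tax:
  Adjusted income: CHF 143,000 + CHF 39,000 + CHF 27,000 = CHF 209,000
  Less exemption CHF 81,000 → base CHF 128,000
  CHF 128,000 × 12% = CHF 15,360

CHF 36,920 > CHF 15,360, so the ordinary income tax governs.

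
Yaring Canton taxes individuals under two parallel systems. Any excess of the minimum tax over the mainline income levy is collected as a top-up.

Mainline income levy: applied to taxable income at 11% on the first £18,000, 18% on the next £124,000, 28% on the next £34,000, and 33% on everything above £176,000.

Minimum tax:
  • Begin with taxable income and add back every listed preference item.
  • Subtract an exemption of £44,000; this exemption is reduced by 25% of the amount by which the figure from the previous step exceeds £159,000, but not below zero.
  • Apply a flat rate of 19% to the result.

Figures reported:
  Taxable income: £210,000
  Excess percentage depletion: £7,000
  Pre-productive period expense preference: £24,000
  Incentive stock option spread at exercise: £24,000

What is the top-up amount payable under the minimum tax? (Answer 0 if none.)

£1,985

Minimum tax:
  Adjusted income: £210,000 + £7,000 + £24,000 + £24,000 = £265,000
  Exemption: £44,000 − 25% × (£265,000 − £159,000) = £44,000 − £26,500 = £17,500
  Base: £265,000 − £17,500 = £247,500
  £247,500 × 19% = £47,025

Mainline income levy:
  £18,000 × 11% = £1,980
  £124,000 × 18% = £22,320
  £34,000 × 28% = £9,520
  £34,000 × 33% = £11,220
  → £45,040

Excess of minimum tax over mainline income levy: £47,025 − £45,040 = £1,985.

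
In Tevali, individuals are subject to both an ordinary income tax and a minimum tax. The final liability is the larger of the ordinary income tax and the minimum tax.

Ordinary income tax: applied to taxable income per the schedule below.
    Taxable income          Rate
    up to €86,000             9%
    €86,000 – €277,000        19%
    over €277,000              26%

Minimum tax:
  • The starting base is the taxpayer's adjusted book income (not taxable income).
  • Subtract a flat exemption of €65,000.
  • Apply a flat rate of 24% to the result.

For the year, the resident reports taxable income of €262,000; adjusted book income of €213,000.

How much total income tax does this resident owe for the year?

€41,180

Minimum tax:
  Base (adjusted book income): €213,000
  Less exemption €65,000 → base €148,000
  €148,000 × 24% = €35,520

Ordinary income tax:
  €86,000 × 9% = €7,740
  €176,000 × 19% = €33,440
  → €41,180

€41,180 > €35,520, so the ordinary income tax governs.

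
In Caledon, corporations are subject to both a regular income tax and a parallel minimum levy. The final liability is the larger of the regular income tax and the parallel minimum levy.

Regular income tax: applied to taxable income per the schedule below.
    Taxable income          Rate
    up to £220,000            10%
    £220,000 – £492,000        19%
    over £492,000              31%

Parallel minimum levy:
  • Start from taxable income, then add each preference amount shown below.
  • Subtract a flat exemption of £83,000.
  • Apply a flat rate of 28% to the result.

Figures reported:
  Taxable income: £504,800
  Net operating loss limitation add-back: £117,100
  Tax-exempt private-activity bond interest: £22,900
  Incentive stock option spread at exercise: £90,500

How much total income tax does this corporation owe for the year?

Regular income tax:
  £220,000 × 10% = £22,000
  £272,000 × 19% = £51,680
  £12,800 × 31% = £3,968
  → £77,648

Parallel minimum levy:
  Adjusted income: £504,800 + £117,100 + £22,900 + £90,500 = £735,300
  Less exemption £83,000 → base £652,300
  £652,300 × 28% = £182,644

£182,644 > £77,648, so the parallel minimum levy is the binding amount.

£182,644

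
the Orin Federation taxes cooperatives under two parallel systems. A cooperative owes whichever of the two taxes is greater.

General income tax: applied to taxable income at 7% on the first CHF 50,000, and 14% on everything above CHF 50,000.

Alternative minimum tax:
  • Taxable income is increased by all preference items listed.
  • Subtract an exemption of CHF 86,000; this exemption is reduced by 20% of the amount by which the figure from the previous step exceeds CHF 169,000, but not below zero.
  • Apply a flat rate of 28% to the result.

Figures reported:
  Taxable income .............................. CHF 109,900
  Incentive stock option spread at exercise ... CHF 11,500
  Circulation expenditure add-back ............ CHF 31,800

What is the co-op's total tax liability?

CHF 18,816

Alternative minimum tax:
  Adjusted income: CHF 109,900 + CHF 11,500 + CHF 31,800 = CHF 153,200
  Exemption: CHF 153,200 ≤ CHF 169,000, so full CHF 86,000 applies
  Base: CHF 153,200 − CHF 86,000 = CHF 67,200
  CHF 67,200 × 28% = CHF 18,816

General income tax:
  CHF 50,000 × 7% = CHF 3,500
  CHF 59,900 × 14% = CHF 8,386
  → CHF 11,886

CHF 18,816 > CHF 11,886, so the alternative minimum tax is the binding amount.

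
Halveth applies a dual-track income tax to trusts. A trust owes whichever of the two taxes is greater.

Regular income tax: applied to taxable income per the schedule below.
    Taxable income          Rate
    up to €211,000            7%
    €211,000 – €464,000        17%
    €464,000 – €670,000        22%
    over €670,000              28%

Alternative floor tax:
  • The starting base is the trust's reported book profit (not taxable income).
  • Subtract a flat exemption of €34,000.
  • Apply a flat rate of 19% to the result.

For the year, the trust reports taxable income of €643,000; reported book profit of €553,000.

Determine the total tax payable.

Alternative floor tax:
  Base (reported book profit): €553,000
  Less exemption €34,000 → base €519,000
  €519,000 × 19% = €98,610

Regular income tax:
  €211,000 × 7% = €14,770
  €253,000 × 17% = €43,010
  €179,000 × 22% = €39,380
  → €97,160

€98,610 > €97,160, so the alternative floor tax is the binding amount.

€98,610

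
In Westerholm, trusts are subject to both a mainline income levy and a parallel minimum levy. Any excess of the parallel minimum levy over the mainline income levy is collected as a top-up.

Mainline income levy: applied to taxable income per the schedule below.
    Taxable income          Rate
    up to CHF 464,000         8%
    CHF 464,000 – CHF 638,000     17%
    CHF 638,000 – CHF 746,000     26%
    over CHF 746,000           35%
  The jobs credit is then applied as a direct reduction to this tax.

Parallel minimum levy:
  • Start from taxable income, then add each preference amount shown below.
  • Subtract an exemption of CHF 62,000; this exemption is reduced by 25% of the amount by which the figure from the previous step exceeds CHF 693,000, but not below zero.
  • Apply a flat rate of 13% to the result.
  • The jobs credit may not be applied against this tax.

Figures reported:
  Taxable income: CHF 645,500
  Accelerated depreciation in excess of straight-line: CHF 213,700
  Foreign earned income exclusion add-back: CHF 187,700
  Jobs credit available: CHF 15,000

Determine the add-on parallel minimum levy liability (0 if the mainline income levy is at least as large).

CHF 82,447

Mainline income levy:
  CHF 464,000 × 8% = CHF 37,120
  CHF 174,000 × 17% = CHF 29,580
  CHF 7,500 × 26% = CHF 1,950
  → CHF 68,650
  Less jobs credit CHF 15,000 → CHF 53,650

Parallel minimum levy:
  Adjusted income: CHF 645,500 + CHF 213,700 + CHF 187,700 = CHF 1,046,900
  Exemption: 25% × (CHF 1,046,900 − CHF 693,000) = CHF 88,475 ≥ CHF 62,000, so the exemption is fully phased out
  Base: CHF 1,046,900 − CHF 0 = CHF 1,046,900
  CHF 1,046,900 × 13% = CHF 136,097

Excess of parallel minimum levy over mainline income levy: CHF 136,097 − CHF 53,650 = CHF 82,447.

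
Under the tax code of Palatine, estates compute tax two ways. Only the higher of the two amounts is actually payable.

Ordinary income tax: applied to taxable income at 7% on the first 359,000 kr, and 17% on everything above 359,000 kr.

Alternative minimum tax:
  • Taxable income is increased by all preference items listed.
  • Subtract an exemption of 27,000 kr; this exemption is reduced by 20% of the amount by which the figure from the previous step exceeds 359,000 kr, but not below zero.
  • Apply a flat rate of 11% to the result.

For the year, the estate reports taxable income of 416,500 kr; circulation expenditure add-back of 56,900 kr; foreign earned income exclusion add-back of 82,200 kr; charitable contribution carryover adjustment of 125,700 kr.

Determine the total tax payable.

74,943 kr

Alternative minimum tax:
  Adjusted income: 416,500 kr + 56,900 kr + 82,200 kr + 125,700 kr = 681,300 kr
  Exemption: 20% × (681,300 kr − 359,000 kr) = 64,460 kr ≥ 27,000 kr, so the exemption is fully phased out
  Base: 681,300 kr − 0 kr = 681,300 kr
  681,300 kr × 11% = 74,943 kr

Ordinary income tax:
  359,000 kr × 7% = 25,130 kr
  57,500 kr × 17% = 9,775 kr
  → 34,905 kr

74,943 kr > 34,905 kr, so the alternative minimum tax is the binding amount.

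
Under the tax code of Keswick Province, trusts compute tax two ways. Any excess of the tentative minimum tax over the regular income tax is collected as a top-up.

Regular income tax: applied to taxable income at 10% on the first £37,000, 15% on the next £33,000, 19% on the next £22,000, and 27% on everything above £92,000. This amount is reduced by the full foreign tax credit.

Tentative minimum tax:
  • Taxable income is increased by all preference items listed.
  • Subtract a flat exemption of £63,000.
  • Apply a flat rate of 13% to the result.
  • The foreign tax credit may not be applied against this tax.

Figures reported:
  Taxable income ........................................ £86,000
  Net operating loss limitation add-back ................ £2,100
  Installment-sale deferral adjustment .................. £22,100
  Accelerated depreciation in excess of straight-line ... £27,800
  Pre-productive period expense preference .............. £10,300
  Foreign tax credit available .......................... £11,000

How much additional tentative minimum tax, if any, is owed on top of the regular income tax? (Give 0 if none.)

Regular income tax:
  £37,000 × 10% = £3,700
  £33,000 × 15% = £4,950
  £16,000 × 19% = £3,040
  → £11,690
  Less foreign tax credit £11,000 → £690

Tentative minimum tax:
  Adjusted income: £86,000 + £2,100 + £22,100 + £27,800 + £10,300 = £148,300
  Less exemption £63,000 → base £85,300
  £85,300 × 13% = £11,089

Excess of tentative minimum tax over regular income tax: £11,089 − £690 = £10,399.

£10,399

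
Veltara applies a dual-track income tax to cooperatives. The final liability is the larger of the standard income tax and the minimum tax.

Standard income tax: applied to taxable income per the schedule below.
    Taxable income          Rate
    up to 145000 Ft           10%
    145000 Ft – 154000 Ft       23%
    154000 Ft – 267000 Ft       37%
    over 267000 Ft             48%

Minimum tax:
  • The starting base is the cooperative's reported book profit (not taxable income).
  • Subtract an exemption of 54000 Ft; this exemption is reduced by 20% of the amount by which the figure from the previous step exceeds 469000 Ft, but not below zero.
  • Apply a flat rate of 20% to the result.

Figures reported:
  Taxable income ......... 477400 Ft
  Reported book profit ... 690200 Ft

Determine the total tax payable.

159372 Ft

Minimum tax:
  Base (reported book profit): 690200 Ft
  Exemption: 54000 Ft − 20% × (690200 Ft − 469000 Ft) = 54000 Ft − 44240 Ft = 9760 Ft
  Base: 690200 Ft − 9760 Ft = 680440 Ft
  680440 Ft × 20% = 136088 Ft

Standard income tax:
  145000 Ft × 10% = 14500 Ft
  9000 Ft × 23% = 2070 Ft
  113000 Ft × 37% = 41810 Ft
  210400 Ft × 48% = 100992 Ft
  → 159372 Ft

159372 Ft > 136088 Ft, so the standard income tax governs.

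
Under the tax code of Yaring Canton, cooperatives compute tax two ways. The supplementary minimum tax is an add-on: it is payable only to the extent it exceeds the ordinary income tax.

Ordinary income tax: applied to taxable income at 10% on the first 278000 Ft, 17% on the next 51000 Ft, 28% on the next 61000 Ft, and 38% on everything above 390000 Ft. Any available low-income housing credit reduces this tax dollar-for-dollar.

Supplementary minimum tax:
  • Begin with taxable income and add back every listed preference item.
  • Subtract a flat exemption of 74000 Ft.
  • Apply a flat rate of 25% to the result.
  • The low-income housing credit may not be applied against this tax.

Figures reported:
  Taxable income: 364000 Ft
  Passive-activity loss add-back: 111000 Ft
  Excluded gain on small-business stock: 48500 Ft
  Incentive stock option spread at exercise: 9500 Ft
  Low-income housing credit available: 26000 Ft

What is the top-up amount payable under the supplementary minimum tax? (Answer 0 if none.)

94480 Ft

Supplementary minimum tax:
  Adjusted income: 364000 Ft + 111000 Ft + 48500 Ft + 9500 Ft = 533000 Ft
  Less exemption 74000 Ft → base 459000 Ft
  459000 Ft × 25% = 114750 Ft

Ordinary income tax:
  278000 Ft × 10% = 27800 Ft
  51000 Ft × 17% = 8670 Ft
  35000 Ft × 28% = 9800 Ft
  → 46270 Ft
  Less low-income housing credit 26000 Ft → 20270 Ft

Excess of supplementary minimum tax over ordinary income tax: 114750 Ft − 20270 Ft = 94480 Ft.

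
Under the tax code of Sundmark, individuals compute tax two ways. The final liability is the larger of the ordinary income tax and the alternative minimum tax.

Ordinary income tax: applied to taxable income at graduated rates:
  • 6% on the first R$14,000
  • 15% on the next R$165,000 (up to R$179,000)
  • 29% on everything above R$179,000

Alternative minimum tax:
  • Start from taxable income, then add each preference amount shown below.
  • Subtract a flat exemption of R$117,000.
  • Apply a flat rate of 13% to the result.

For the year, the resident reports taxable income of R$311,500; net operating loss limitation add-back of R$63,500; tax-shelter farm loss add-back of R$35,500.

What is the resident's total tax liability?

Alternative minimum tax:
  Adjusted income: R$311,500 + R$63,500 + R$35,500 = R$410,500
  Less exemption R$117,000 → base R$293,500
  R$293,500 × 13% = R$38,155

Ordinary income tax:
  R$14,000 × 6% = R$840
  R$165,000 × 15% = R$24,750
  R$132,500 × 29% = R$38,425
  → R$64,015

R$64,015 > R$38,155, so the ordinary income tax governs.

R$64,015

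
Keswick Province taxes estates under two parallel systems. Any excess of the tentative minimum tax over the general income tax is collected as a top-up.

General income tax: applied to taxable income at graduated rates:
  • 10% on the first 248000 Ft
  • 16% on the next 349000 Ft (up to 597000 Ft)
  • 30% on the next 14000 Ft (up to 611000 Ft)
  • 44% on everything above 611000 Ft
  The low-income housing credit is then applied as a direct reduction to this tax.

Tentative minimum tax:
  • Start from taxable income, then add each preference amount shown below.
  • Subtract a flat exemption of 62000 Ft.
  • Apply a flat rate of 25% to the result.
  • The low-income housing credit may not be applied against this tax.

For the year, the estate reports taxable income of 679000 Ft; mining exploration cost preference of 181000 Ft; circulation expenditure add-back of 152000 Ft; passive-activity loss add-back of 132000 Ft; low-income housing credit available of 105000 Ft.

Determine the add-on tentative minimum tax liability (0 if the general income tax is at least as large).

Tentative minimum tax:
  Adjusted income: 679000 Ft + 181000 Ft + 152000 Ft + 132000 Ft = 1144000 Ft
  Less exemption 62000 Ft → base 1082000 Ft
  1082000 Ft × 25% = 270500 Ft

General income tax:
  248000 Ft × 10% = 24800 Ft
  349000 Ft × 16% = 55840 Ft
  14000 Ft × 30% = 4200 Ft
  68000 Ft × 44% = 29920 Ft
  → 114760 Ft
  Less low-income housing credit 105000 Ft → 9760 Ft

Excess of tentative minimum tax over general income tax: 270500 Ft − 9760 Ft = 260740 Ft.

260740 Ft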